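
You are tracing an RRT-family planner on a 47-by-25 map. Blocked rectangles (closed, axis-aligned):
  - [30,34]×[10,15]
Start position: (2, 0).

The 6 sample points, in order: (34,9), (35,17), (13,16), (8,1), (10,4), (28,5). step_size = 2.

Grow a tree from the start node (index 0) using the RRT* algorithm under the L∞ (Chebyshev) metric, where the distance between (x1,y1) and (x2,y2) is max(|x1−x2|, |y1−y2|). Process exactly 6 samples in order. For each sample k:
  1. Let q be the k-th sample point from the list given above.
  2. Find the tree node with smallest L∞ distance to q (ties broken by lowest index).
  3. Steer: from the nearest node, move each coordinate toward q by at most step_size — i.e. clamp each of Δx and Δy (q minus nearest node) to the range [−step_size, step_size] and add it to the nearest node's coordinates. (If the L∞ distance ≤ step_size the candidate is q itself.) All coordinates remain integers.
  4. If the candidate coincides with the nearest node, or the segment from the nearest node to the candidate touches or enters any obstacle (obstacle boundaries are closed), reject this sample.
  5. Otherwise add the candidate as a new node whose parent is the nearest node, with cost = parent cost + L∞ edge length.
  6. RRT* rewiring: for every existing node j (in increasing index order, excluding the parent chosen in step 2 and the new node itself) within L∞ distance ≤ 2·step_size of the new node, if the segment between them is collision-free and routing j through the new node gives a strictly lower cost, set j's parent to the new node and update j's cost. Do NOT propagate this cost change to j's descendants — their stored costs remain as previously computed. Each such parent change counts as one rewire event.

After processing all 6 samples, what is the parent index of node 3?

1. q=(34,9) nearest=0 d=32 new=(4,2) → add node 1 parent=0 cost=2
2. q=(35,17) nearest=1 d=31 new=(6,4) → add node 2 parent=1 cost=4
3. q=(13,16) nearest=2 d=12 new=(8,6) → add node 3 parent=2 cost=6
4. q=(8,1) nearest=2 d=3 new=(8,2) → add node 4 parent=2 cost=6
5. q=(10,4) nearest=3 d=2 new=(10,4) → add node 5 parent=3 cost=8
6. q=(28,5) nearest=5 d=18 new=(12,5) → add node 6 parent=5 cost=10

Parent of node 3: 2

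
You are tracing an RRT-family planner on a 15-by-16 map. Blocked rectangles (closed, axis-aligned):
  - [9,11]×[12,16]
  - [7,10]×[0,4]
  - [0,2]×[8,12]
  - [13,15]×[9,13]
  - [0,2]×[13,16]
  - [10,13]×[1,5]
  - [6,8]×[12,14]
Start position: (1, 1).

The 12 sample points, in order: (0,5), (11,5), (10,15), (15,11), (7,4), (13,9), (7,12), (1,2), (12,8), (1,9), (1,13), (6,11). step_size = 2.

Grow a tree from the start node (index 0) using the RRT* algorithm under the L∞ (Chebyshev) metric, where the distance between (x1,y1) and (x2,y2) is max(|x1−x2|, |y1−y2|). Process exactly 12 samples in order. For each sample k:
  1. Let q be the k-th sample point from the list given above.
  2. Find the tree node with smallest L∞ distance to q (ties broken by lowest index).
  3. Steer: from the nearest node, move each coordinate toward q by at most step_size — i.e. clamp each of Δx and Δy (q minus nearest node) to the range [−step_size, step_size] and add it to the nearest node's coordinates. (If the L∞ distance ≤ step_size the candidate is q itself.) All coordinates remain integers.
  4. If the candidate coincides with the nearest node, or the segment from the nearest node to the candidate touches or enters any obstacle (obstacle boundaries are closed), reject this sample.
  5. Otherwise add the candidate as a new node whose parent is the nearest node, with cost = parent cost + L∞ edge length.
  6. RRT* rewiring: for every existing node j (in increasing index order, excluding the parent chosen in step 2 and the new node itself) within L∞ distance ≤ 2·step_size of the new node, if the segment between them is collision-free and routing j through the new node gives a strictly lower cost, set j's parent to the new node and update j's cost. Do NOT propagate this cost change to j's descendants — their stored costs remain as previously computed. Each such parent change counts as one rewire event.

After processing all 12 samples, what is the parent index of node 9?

1. q=(0,5) nearest=0 d=4 new=(0,3) → add node 1 parent=0 cost=2
2. q=(11,5) nearest=0 d=10 new=(3,3) → add node 2 parent=0 cost=2
3. q=(10,15) nearest=1 d=12 new=(2,5) → add node 3 parent=1 cost=4
4. q=(15,11) nearest=2 d=12 new=(5,5) → add node 4 parent=2 cost=4
5. q=(7,4) nearest=4 d=2 new=(7,4) → blocked by [7,10]×[0,4], reject
6. q=(13,9) nearest=4 d=8 new=(7,7) → add node 5 parent=4 cost=6
7. q=(7,12) nearest=5 d=5 new=(7,9) → add node 6 parent=5 cost=8
8. q=(1,2) nearest=0 d=1 new=(1,2) → add node 7 parent=0 cost=1
9. q=(12,8) nearest=5 d=5 new=(9,8) → add node 8 parent=5 cost=8
10. q=(1,9) nearest=3 d=4 new=(1,7) → add node 9 parent=3 cost=6
11. q=(1,13) nearest=5 d=6 new=(5,9) → add node 10 parent=5 cost=8
12. q=(6,11) nearest=6 d=2 new=(6,11) → add node 11 parent=6 cost=10

Parent of node 9: 3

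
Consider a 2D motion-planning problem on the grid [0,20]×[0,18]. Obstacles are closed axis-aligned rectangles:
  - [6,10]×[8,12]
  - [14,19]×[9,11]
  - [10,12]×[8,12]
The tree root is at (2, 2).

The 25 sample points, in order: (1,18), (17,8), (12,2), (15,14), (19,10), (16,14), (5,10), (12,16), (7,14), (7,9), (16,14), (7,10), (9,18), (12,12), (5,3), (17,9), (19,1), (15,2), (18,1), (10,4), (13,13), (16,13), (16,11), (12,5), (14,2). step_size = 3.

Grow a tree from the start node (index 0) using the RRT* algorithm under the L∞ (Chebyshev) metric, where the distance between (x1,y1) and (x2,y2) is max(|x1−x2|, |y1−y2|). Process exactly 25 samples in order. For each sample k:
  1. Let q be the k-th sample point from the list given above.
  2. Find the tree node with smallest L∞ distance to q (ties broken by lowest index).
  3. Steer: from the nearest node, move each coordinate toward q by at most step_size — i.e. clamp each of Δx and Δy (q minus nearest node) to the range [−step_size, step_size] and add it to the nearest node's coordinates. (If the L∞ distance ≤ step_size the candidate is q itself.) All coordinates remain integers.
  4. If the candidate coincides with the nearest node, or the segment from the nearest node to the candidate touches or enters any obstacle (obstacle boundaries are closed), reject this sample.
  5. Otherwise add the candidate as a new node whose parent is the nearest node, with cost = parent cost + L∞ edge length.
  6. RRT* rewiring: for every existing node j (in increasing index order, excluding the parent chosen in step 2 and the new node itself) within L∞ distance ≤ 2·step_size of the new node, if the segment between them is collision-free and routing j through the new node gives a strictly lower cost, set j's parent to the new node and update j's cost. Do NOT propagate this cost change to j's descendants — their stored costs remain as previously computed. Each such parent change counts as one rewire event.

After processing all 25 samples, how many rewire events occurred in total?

Rewire events: 3

1. q=(1,18) nearest=0 d=16 new=(1,5) → add node 1 parent=0 cost=3
2. q=(17,8) nearest=0 d=15 new=(5,5) → add node 2 parent=0 cost=3
3. q=(12,2) nearest=2 d=7 new=(8,2) → add node 3 parent=2 cost=6
4. q=(15,14) nearest=2 d=10 new=(8,8) → blocked by [6,10]×[8,12], reject
5. q=(19,10) nearest=3 d=11 new=(11,5) → add node 4 parent=3 cost=9
6. q=(16,14) nearest=4 d=9 new=(14,8) → add node 5 parent=4 cost=12
7. q=(5,10) nearest=1 d=5 new=(4,8) → add node 6 parent=1 cost=6
8. q=(12,16) nearest=5 d=8 new=(12,11) → blocked by [10,12]×[8,12], reject
9. q=(7,14) nearest=6 d=6 new=(7,11) → blocked by [6,10]×[8,12], reject
10. q=(7,9) nearest=6 d=3 new=(7,9) → blocked by [6,10]×[8,12], reject
11. q=(16,14) nearest=5 d=6 new=(16,11) → blocked by [14,19]×[9,11], reject
12. q=(7,10) nearest=6 d=3 new=(7,10) → blocked by [6,10]×[8,12], reject
13. q=(9,18) nearest=5 d=10 new=(11,11) → blocked by [10,12]×[8,12], reject
14. q=(12,12) nearest=5 d=4 new=(12,11) → blocked by [10,12]×[8,12], reject
15. q=(5,3) nearest=2 d=2 new=(5,3) → add node 7 parent=2 cost=5
16. q=(17,9) nearest=5 d=3 new=(17,9) → blocked by [14,19]×[9,11], reject
17. q=(19,1) nearest=5 d=7 new=(17,5) → add node 8 parent=5 cost=15
18. q=(15,2) nearest=8 d=3 new=(15,2) → add node 9 parent=8 cost=18
19. q=(18,1) nearest=9 d=3 new=(18,1) → add node 10 parent=9 cost=21
20. q=(10,4) nearest=4 d=1 new=(10,4) → add node 11 parent=4 cost=10; rewire 9→11 (15<18)
21. q=(13,13) nearest=5 d=5 new=(13,11) → add node 12 parent=5 cost=15
22. q=(16,13) nearest=12 d=3 new=(16,13) → add node 13 parent=12 cost=18
23. q=(16,11) nearest=13 d=2 new=(16,11) → blocked by [14,19]×[9,11], reject
24. q=(12,5) nearest=4 d=1 new=(12,5) → add node 14 parent=4 cost=10; rewire 9→14 (13<15); rewire 10→14 (16<21)
25. q=(14,2) nearest=9 d=1 new=(14,2) → add node 15 parent=9 cost=14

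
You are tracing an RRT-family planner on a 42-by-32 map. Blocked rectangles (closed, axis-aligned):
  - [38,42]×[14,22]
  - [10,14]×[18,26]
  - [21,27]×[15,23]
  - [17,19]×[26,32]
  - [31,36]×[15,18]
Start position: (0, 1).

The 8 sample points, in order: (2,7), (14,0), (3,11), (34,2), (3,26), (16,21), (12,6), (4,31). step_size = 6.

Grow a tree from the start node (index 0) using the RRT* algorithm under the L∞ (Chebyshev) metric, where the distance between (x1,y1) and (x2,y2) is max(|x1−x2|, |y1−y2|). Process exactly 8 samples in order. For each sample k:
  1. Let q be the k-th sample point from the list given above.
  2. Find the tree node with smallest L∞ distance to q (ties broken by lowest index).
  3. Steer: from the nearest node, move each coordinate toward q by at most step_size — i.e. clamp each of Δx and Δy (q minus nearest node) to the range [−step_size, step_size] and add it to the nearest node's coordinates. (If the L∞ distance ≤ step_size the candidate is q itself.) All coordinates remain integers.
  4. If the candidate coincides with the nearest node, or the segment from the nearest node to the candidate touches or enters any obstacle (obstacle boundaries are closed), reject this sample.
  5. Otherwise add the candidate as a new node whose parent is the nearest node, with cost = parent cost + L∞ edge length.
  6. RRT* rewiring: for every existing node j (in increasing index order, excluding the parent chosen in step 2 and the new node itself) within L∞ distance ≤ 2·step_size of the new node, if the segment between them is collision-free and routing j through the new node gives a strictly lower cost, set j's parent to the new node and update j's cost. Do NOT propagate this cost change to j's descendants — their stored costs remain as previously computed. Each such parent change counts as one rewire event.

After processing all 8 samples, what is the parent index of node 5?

1. q=(2,7) nearest=0 d=6 new=(2,7) → add node 1 parent=0 cost=6
2. q=(14,0) nearest=1 d=12 new=(8,1) → add node 2 parent=1 cost=12
3. q=(3,11) nearest=1 d=4 new=(3,11) → add node 3 parent=1 cost=10
4. q=(34,2) nearest=2 d=26 new=(14,2) → add node 4 parent=2 cost=18
5. q=(3,26) nearest=3 d=15 new=(3,17) → add node 5 parent=3 cost=16
6. q=(16,21) nearest=3 d=13 new=(9,17) → add node 6 parent=3 cost=16
7. q=(12,6) nearest=4 d=4 new=(12,6) → add node 7 parent=4 cost=22
8. q=(4,31) nearest=5 d=14 new=(4,23) → add node 8 parent=5 cost=22

Parent of node 5: 3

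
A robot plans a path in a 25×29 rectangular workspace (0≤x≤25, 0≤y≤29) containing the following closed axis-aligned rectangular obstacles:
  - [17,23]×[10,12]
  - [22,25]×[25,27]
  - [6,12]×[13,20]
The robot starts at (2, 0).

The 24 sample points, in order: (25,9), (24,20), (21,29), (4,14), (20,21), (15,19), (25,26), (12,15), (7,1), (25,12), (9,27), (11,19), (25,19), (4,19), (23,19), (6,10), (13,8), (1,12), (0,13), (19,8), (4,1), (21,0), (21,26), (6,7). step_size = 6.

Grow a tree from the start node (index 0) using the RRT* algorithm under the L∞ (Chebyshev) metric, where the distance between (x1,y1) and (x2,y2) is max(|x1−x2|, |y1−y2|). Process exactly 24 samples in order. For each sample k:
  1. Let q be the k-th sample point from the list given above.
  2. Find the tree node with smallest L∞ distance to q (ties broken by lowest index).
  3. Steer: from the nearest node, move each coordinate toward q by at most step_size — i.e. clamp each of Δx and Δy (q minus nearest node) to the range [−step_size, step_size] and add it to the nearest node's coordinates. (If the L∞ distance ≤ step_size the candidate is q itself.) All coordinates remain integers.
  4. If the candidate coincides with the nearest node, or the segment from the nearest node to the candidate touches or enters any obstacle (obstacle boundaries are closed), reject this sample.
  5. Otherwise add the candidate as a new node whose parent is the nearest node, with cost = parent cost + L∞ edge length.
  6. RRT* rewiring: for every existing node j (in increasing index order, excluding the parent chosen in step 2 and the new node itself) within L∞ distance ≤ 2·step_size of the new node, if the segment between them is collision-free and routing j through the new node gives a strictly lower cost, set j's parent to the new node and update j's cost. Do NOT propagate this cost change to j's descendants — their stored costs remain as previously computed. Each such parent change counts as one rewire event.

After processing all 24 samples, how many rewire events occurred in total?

1. q=(25,9) nearest=0 d=23 new=(8,6) → add node 1 parent=0 cost=6
2. q=(24,20) nearest=1 d=16 new=(14,12) → add node 2 parent=1 cost=12
3. q=(21,29) nearest=2 d=17 new=(20,18) → add node 3 parent=2 cost=18
4. q=(4,14) nearest=1 d=8 new=(4,12) → add node 4 parent=1 cost=12
5. q=(20,21) nearest=3 d=3 new=(20,21) → add node 5 parent=3 cost=21
6. q=(15,19) nearest=3 d=5 new=(15,19) → add node 6 parent=3 cost=23
7. q=(25,26) nearest=5 d=5 new=(25,26) → blocked by [22,25]×[25,27], reject
8. q=(12,15) nearest=2 d=3 new=(12,15) → blocked by [6,12]×[13,20], reject
9. q=(7,1) nearest=0 d=5 new=(7,1) → add node 7 parent=0 cost=5
10. q=(25,12) nearest=3 d=6 new=(25,12) → add node 8 parent=3 cost=24
11. q=(9,27) nearest=6 d=8 new=(9,25) → add node 9 parent=6 cost=29
12. q=(11,19) nearest=6 d=4 new=(11,19) → blocked by [6,12]×[13,20], reject
13. q=(25,19) nearest=3 d=5 new=(25,19) → add node 10 parent=3 cost=23
14. q=(4,19) nearest=9 d=6 new=(4,19) → add node 11 parent=9 cost=35
15. q=(23,19) nearest=10 d=2 new=(23,19) → add node 12 parent=10 cost=25
16. q=(6,10) nearest=4 d=2 new=(6,10) → add node 13 parent=4 cost=14; rewire 11→13 (23<35)
17. q=(13,8) nearest=2 d=4 new=(13,8) → add node 14 parent=2 cost=16
18. q=(1,12) nearest=4 d=3 new=(1,12) → add node 15 parent=4 cost=15; rewire 11→15 (22<23)
19. q=(0,13) nearest=15 d=1 new=(0,13) → add node 16 parent=15 cost=16; rewire 9→16 (28<29)
20. q=(19,8) nearest=2 d=5 new=(19,8) → add node 17 parent=2 cost=17
21. q=(4,1) nearest=0 d=2 new=(4,1) → add node 18 parent=0 cost=2; rewire 13→18 (11<14); rewire 14→18 (11<16); rewire 15→18 (13<15); rewire 16→18 (14<16)
22. q=(21,0) nearest=14 d=8 new=(19,2) → add node 19 parent=14 cost=17
23. q=(21,26) nearest=5 d=5 new=(21,26) → add node 20 parent=5 cost=26
24. q=(6,7) nearest=1 d=2 new=(6,7) → add node 21 parent=1 cost=8; rewire 11→21 (20<22)

Rewire events: 8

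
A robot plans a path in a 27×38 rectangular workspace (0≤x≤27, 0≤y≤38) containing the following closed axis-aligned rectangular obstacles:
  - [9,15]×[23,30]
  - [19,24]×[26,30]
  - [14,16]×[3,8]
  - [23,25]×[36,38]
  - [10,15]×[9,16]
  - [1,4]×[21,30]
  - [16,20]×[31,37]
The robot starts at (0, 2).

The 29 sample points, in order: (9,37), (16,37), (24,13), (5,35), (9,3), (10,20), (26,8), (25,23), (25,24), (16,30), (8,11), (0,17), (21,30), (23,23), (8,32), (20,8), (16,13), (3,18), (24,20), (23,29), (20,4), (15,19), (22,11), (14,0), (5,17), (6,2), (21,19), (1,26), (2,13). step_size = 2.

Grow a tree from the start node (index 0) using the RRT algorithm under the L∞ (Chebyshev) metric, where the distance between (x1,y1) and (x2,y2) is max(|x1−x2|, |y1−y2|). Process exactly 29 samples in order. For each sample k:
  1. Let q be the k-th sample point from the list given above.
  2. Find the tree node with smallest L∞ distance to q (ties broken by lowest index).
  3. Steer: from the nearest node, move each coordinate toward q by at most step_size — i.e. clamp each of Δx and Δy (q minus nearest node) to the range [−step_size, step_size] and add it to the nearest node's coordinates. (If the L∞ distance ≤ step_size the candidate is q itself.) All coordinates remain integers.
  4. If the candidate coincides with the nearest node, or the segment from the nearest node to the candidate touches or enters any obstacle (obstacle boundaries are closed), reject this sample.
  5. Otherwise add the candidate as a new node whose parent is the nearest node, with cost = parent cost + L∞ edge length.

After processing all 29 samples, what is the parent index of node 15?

1. q=(9,37) nearest=0 d=35 new=(2,4) → add node 1 parent=0 cost=2
2. q=(16,37) nearest=1 d=33 new=(4,6) → add node 2 parent=1 cost=4
3. q=(24,13) nearest=2 d=20 new=(6,8) → add node 3 parent=2 cost=6
4. q=(5,35) nearest=3 d=27 new=(5,10) → add node 4 parent=3 cost=8
5. q=(9,3) nearest=2 d=5 new=(6,4) → add node 5 parent=2 cost=6
6. q=(10,20) nearest=4 d=10 new=(7,12) → add node 6 parent=4 cost=10
7. q=(26,8) nearest=6 d=19 new=(9,10) → add node 7 parent=6 cost=12
8. q=(25,23) nearest=7 d=16 new=(11,12) → blocked by [10,15]×[9,16], reject
9. q=(25,24) nearest=7 d=16 new=(11,12) → blocked by [10,15]×[9,16], reject
10. q=(16,30) nearest=6 d=18 new=(9,14) → add node 8 parent=6 cost=12
11. q=(8,11) nearest=6 d=1 new=(8,11) → add node 9 parent=6 cost=11
12. q=(0,17) nearest=4 d=7 new=(3,12) → add node 10 parent=4 cost=10
13. q=(21,30) nearest=8 d=16 new=(11,16) → blocked by [10,15]×[9,16], reject
14. q=(23,23) nearest=7 d=14 new=(11,12) → blocked by [10,15]×[9,16], reject
15. q=(8,32) nearest=8 d=18 new=(8,16) → add node 11 parent=8 cost=14
16. q=(20,8) nearest=7 d=11 new=(11,8) → blocked by [10,15]×[9,16], reject
17. q=(16,13) nearest=7 d=7 new=(11,12) → blocked by [10,15]×[9,16], reject
18. q=(3,18) nearest=11 d=5 new=(6,18) → add node 12 parent=11 cost=16
19. q=(24,20) nearest=7 d=15 new=(11,12) → blocked by [10,15]×[9,16], reject
20. q=(23,29) nearest=8 d=15 new=(11,16) → blocked by [10,15]×[9,16], reject
21. q=(20,4) nearest=7 d=11 new=(11,8) → blocked by [10,15]×[9,16], reject
22. q=(15,19) nearest=8 d=6 new=(11,16) → blocked by [10,15]×[9,16], reject
23. q=(22,11) nearest=7 d=13 new=(11,11) → blocked by [10,15]×[9,16], reject
24. q=(14,0) nearest=3 d=8 new=(8,6) → add node 13 parent=3 cost=8
25. q=(5,17) nearest=12 d=1 new=(5,17) → add node 14 parent=12 cost=17
26. q=(6,2) nearest=5 d=2 new=(6,2) → add node 15 parent=5 cost=8
27. q=(21,19) nearest=7 d=12 new=(11,12) → blocked by [10,15]×[9,16], reject
28. q=(1,26) nearest=12 d=8 new=(4,20) → add node 16 parent=12 cost=18
29. q=(2,13) nearest=10 d=1 new=(2,13) → add node 17 parent=10 cost=11

Parent of node 15: 5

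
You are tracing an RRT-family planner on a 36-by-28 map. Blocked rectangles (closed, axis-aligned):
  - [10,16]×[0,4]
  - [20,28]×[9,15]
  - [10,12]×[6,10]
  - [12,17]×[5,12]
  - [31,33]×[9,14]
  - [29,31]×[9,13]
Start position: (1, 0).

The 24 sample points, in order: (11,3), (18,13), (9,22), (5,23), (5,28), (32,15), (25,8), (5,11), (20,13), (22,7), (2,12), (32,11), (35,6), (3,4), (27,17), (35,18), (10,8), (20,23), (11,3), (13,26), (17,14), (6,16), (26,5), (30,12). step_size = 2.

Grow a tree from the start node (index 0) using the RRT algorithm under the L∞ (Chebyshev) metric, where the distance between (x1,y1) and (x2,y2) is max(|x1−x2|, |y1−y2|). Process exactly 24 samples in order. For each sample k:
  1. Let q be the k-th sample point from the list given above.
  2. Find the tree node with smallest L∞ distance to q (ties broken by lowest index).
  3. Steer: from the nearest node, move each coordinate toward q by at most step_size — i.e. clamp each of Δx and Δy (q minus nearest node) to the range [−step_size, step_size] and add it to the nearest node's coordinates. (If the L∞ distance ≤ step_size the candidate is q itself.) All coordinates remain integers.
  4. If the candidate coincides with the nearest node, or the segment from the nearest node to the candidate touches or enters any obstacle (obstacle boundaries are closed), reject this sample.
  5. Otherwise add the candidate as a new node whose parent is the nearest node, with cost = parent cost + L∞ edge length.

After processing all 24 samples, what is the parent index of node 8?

Parent of node 8: 5

1. q=(11,3) nearest=0 d=10 new=(3,2) → add node 1 parent=0 cost=2
2. q=(18,13) nearest=1 d=15 new=(5,4) → add node 2 parent=1 cost=4
3. q=(9,22) nearest=2 d=18 new=(7,6) → add node 3 parent=2 cost=6
4. q=(5,23) nearest=3 d=17 new=(5,8) → add node 4 parent=3 cost=8
5. q=(5,28) nearest=4 d=20 new=(5,10) → add node 5 parent=4 cost=10
6. q=(32,15) nearest=3 d=25 new=(9,8) → add node 6 parent=3 cost=8
7. q=(25,8) nearest=6 d=16 new=(11,8) → blocked by [10,12]×[6,10], reject
8. q=(5,11) nearest=5 d=1 new=(5,11) → add node 7 parent=5 cost=11
9. q=(20,13) nearest=6 d=11 new=(11,10) → blocked by [10,12]×[6,10], reject
10. q=(22,7) nearest=6 d=13 new=(11,7) → blocked by [10,12]×[6,10], reject
11. q=(2,12) nearest=5 d=3 new=(3,12) → add node 8 parent=5 cost=12
12. q=(32,11) nearest=6 d=23 new=(11,10) → blocked by [10,12]×[6,10], reject
13. q=(35,6) nearest=6 d=26 new=(11,6) → blocked by [10,12]×[6,10], reject
14. q=(3,4) nearest=1 d=2 new=(3,4) → add node 9 parent=1 cost=4
15. q=(27,17) nearest=6 d=18 new=(11,10) → blocked by [10,12]×[6,10], reject
16. q=(35,18) nearest=6 d=26 new=(11,10) → blocked by [10,12]×[6,10], reject
17. q=(10,8) nearest=6 d=1 new=(10,8) → blocked by [10,12]×[6,10], reject
18. q=(20,23) nearest=4 d=15 new=(7,10) → add node 10 parent=4 cost=10
19. q=(11,3) nearest=3 d=4 new=(9,4) → add node 11 parent=3 cost=8
20. q=(13,26) nearest=8 d=14 new=(5,14) → add node 12 parent=8 cost=14
21. q=(17,14) nearest=6 d=8 new=(11,10) → blocked by [10,12]×[6,10], reject
22. q=(6,16) nearest=12 d=2 new=(6,16) → add node 13 parent=12 cost=16
23. q=(26,5) nearest=6 d=17 new=(11,6) → blocked by [10,12]×[6,10], reject
24. q=(30,12) nearest=6 d=21 new=(11,10) → blocked by [10,12]×[6,10], reject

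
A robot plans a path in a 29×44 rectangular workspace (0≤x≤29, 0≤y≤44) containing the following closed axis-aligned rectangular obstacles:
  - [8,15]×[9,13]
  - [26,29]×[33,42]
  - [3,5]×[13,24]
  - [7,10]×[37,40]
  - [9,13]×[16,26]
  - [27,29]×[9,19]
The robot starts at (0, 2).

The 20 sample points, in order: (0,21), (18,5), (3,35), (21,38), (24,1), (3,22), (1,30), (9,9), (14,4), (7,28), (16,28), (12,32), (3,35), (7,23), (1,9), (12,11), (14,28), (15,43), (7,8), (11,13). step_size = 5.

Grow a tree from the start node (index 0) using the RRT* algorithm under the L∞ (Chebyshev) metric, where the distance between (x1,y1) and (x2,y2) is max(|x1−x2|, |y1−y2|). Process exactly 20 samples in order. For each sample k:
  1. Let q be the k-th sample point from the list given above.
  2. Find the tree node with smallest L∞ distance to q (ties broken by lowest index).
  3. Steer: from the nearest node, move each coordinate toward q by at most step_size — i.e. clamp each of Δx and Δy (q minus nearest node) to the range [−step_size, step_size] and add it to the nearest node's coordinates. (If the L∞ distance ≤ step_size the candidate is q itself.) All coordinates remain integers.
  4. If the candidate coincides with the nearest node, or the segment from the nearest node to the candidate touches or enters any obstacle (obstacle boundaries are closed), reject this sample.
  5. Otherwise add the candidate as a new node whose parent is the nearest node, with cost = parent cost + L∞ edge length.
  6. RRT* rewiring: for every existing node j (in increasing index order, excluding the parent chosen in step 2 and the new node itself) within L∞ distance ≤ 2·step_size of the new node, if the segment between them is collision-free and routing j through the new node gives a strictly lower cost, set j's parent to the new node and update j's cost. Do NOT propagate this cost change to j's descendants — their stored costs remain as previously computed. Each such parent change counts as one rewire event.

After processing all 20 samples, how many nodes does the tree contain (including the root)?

Node count: 9

1. q=(0,21) nearest=0 d=19 new=(0,7) → add node 1 parent=0 cost=5
2. q=(18,5) nearest=0 d=18 new=(5,5) → add node 2 parent=0 cost=5
3. q=(3,35) nearest=1 d=28 new=(3,12) → add node 3 parent=1 cost=10
4. q=(21,38) nearest=3 d=26 new=(8,17) → blocked by [3,5]×[13,24], reject
5. q=(24,1) nearest=2 d=19 new=(10,1) → add node 4 parent=2 cost=10
6. q=(3,22) nearest=3 d=10 new=(3,17) → blocked by [3,5]×[13,24], reject
7. q=(1,30) nearest=3 d=18 new=(1,17) → add node 5 parent=3 cost=15
8. q=(9,9) nearest=2 d=4 new=(9,9) → blocked by [8,15]×[9,13], reject
9. q=(14,4) nearest=4 d=4 new=(14,4) → add node 6 parent=4 cost=14
10. q=(7,28) nearest=5 d=11 new=(6,22) → blocked by [3,5]×[13,24], reject
11. q=(16,28) nearest=5 d=15 new=(6,22) → blocked by [3,5]×[13,24], reject
12. q=(12,32) nearest=5 d=15 new=(6,22) → blocked by [3,5]×[13,24], reject
13. q=(3,35) nearest=5 d=18 new=(3,22) → blocked by [3,5]×[13,24], reject
14. q=(7,23) nearest=5 d=6 new=(6,22) → blocked by [3,5]×[13,24], reject
15. q=(1,9) nearest=1 d=2 new=(1,9) → add node 7 parent=1 cost=7
16. q=(12,11) nearest=2 d=7 new=(10,10) → blocked by [8,15]×[9,13], reject
17. q=(14,28) nearest=5 d=13 new=(6,22) → blocked by [3,5]×[13,24], reject
18. q=(15,43) nearest=5 d=26 new=(6,22) → blocked by [3,5]×[13,24], reject
19. q=(7,8) nearest=2 d=3 new=(7,8) → add node 8 parent=2 cost=8
20. q=(11,13) nearest=8 d=5 new=(11,13) → blocked by [8,15]×[9,13], reject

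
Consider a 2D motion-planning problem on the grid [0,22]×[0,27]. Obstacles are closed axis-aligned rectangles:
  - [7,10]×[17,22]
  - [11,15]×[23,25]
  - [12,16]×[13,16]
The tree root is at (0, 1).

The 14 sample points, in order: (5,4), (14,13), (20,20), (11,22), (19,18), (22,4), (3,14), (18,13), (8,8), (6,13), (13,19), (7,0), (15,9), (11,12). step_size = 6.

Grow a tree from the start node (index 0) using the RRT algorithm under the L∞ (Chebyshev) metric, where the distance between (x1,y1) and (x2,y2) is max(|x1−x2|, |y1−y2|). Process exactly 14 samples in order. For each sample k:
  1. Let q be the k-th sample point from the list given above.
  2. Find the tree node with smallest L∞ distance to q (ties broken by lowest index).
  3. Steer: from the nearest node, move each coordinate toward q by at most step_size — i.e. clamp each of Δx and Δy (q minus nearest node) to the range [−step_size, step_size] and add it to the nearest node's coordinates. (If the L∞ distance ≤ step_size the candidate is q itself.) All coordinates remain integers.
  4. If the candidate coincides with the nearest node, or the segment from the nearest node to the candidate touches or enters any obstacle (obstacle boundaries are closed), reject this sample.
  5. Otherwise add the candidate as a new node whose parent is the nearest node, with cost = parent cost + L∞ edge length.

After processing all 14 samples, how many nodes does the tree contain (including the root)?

1. q=(5,4) nearest=0 d=5 new=(5,4) → add node 1 parent=0 cost=5
2. q=(14,13) nearest=1 d=9 new=(11,10) → add node 2 parent=1 cost=11
3. q=(20,20) nearest=2 d=10 new=(17,16) → blocked by [12,16]×[13,16], reject
4. q=(11,22) nearest=2 d=12 new=(11,16) → add node 3 parent=2 cost=17
5. q=(19,18) nearest=2 d=8 new=(17,16) → blocked by [12,16]×[13,16], reject
6. q=(22,4) nearest=2 d=11 new=(17,4) → add node 4 parent=2 cost=17
7. q=(3,14) nearest=2 d=8 new=(5,14) → add node 5 parent=2 cost=17
8. q=(18,13) nearest=2 d=7 new=(17,13) → add node 6 parent=2 cost=17
9. q=(8,8) nearest=2 d=3 new=(8,8) → add node 7 parent=2 cost=14
10. q=(6,13) nearest=5 d=1 new=(6,13) → add node 8 parent=5 cost=18
11. q=(13,19) nearest=3 d=3 new=(13,19) → add node 9 parent=3 cost=20
12. q=(7,0) nearest=1 d=4 new=(7,0) → add node 10 parent=1 cost=9
13. q=(15,9) nearest=2 d=4 new=(15,9) → add node 11 parent=2 cost=15
14. q=(11,12) nearest=2 d=2 new=(11,12) → add node 12 parent=2 cost=13

Node count: 13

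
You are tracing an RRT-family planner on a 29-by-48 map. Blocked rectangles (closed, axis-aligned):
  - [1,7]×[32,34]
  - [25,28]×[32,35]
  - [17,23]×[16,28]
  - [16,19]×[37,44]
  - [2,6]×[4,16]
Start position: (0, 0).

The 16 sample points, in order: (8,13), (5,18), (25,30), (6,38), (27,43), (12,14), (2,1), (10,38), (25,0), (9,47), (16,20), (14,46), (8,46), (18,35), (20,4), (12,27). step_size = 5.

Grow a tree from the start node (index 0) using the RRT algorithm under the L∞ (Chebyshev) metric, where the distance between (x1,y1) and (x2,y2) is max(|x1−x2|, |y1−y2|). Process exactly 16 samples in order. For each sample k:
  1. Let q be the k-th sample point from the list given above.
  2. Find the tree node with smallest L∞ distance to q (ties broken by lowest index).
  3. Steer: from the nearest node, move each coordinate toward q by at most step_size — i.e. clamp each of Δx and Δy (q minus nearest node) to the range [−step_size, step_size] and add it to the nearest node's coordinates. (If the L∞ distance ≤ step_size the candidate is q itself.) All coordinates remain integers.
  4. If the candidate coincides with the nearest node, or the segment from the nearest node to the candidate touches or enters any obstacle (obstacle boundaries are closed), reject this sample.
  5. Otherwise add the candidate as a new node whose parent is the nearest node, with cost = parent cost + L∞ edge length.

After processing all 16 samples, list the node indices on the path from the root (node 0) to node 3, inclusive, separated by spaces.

1. q=(8,13) nearest=0 d=13 new=(5,5) → blocked by [2,6]×[4,16], reject
2. q=(5,18) nearest=0 d=18 new=(5,5) → blocked by [2,6]×[4,16], reject
3. q=(25,30) nearest=0 d=30 new=(5,5) → blocked by [2,6]×[4,16], reject
4. q=(6,38) nearest=0 d=38 new=(5,5) → blocked by [2,6]×[4,16], reject
5. q=(27,43) nearest=0 d=43 new=(5,5) → blocked by [2,6]×[4,16], reject
6. q=(12,14) nearest=0 d=14 new=(5,5) → blocked by [2,6]×[4,16], reject
7. q=(2,1) nearest=0 d=2 new=(2,1) → add node 1 parent=0 cost=2
8. q=(10,38) nearest=1 d=37 new=(7,6) → blocked by [2,6]×[4,16], reject
9. q=(25,0) nearest=1 d=23 new=(7,0) → add node 2 parent=1 cost=7
10. q=(9,47) nearest=1 d=46 new=(7,6) → blocked by [2,6]×[4,16], reject
11. q=(16,20) nearest=1 d=19 new=(7,6) → blocked by [2,6]×[4,16], reject
12. q=(14,46) nearest=1 d=45 new=(7,6) → blocked by [2,6]×[4,16], reject
13. q=(8,46) nearest=1 d=45 new=(7,6) → blocked by [2,6]×[4,16], reject
14. q=(18,35) nearest=1 d=34 new=(7,6) → blocked by [2,6]×[4,16], reject
15. q=(20,4) nearest=2 d=13 new=(12,4) → add node 3 parent=2 cost=12
16. q=(12,27) nearest=3 d=23 new=(12,9) → add node 4 parent=3 cost=17

Path: 0 1 2 3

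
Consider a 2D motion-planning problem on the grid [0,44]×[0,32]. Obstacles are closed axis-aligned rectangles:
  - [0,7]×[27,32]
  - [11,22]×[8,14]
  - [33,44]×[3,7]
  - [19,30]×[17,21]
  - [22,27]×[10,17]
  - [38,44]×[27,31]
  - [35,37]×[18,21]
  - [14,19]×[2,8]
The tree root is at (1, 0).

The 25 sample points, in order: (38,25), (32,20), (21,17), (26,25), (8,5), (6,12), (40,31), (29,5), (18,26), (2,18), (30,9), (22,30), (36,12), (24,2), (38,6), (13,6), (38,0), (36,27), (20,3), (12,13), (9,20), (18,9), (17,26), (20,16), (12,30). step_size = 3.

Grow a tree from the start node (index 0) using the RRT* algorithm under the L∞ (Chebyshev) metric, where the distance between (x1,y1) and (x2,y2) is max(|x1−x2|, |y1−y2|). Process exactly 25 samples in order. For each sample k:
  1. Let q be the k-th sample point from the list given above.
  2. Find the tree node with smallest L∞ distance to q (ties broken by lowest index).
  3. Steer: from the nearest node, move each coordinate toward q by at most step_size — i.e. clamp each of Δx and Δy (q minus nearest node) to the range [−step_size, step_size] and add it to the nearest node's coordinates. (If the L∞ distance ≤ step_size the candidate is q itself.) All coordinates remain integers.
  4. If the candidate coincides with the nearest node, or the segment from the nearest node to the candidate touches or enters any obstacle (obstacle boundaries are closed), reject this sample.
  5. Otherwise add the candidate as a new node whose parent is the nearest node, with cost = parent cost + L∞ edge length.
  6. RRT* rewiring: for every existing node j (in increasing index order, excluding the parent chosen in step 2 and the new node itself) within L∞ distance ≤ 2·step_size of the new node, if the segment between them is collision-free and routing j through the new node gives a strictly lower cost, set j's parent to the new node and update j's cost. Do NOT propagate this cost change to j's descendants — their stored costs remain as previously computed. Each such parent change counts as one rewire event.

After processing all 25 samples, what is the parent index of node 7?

Parent of node 7: 5

1. q=(38,25) nearest=0 d=37 new=(4,3) → add node 1 parent=0 cost=3
2. q=(32,20) nearest=1 d=28 new=(7,6) → add node 2 parent=1 cost=6
3. q=(21,17) nearest=2 d=14 new=(10,9) → add node 3 parent=2 cost=9
4. q=(26,25) nearest=3 d=16 new=(13,12) → blocked by [11,22]×[8,14], reject
5. q=(8,5) nearest=2 d=1 new=(8,5) → add node 4 parent=2 cost=7
6. q=(6,12) nearest=3 d=4 new=(7,12) → add node 5 parent=3 cost=12
7. q=(40,31) nearest=3 d=30 new=(13,12) → blocked by [11,22]×[8,14], reject
8. q=(29,5) nearest=3 d=19 new=(13,6) → blocked by [11,22]×[8,14], reject
9. q=(18,26) nearest=5 d=14 new=(10,15) → add node 6 parent=5 cost=15
10. q=(2,18) nearest=5 d=6 new=(4,15) → add node 7 parent=5 cost=15
11. q=(30,9) nearest=3 d=20 new=(13,9) → blocked by [11,22]×[8,14], reject
12. q=(22,30) nearest=6 d=15 new=(13,18) → add node 8 parent=6 cost=18
13. q=(36,12) nearest=8 d=23 new=(16,15) → add node 9 parent=8 cost=21
14. q=(24,2) nearest=9 d=13 new=(19,12) → blocked by [11,22]×[8,14], reject
15. q=(38,6) nearest=9 d=22 new=(19,12) → blocked by [11,22]×[8,14], reject
16. q=(13,6) nearest=3 d=3 new=(13,6) → blocked by [11,22]×[8,14], reject
17. q=(38,0) nearest=9 d=22 new=(19,12) → blocked by [11,22]×[8,14], reject
18. q=(36,27) nearest=9 d=20 new=(19,18) → blocked by [19,30]×[17,21], reject
19. q=(20,3) nearest=3 d=10 new=(13,6) → blocked by [11,22]×[8,14], reject
20. q=(12,13) nearest=6 d=2 new=(12,13) → blocked by [11,22]×[8,14], reject
21. q=(9,20) nearest=8 d=4 new=(10,20) → add node 10 parent=8 cost=21
22. q=(18,9) nearest=9 d=6 new=(18,12) → blocked by [11,22]×[8,14], reject
23. q=(17,26) nearest=10 d=7 new=(13,23) → add node 11 parent=10 cost=24
24. q=(20,16) nearest=9 d=4 new=(19,16) → add node 12 parent=9 cost=24
25. q=(12,30) nearest=11 d=7 new=(12,26) → add node 13 parent=11 cost=27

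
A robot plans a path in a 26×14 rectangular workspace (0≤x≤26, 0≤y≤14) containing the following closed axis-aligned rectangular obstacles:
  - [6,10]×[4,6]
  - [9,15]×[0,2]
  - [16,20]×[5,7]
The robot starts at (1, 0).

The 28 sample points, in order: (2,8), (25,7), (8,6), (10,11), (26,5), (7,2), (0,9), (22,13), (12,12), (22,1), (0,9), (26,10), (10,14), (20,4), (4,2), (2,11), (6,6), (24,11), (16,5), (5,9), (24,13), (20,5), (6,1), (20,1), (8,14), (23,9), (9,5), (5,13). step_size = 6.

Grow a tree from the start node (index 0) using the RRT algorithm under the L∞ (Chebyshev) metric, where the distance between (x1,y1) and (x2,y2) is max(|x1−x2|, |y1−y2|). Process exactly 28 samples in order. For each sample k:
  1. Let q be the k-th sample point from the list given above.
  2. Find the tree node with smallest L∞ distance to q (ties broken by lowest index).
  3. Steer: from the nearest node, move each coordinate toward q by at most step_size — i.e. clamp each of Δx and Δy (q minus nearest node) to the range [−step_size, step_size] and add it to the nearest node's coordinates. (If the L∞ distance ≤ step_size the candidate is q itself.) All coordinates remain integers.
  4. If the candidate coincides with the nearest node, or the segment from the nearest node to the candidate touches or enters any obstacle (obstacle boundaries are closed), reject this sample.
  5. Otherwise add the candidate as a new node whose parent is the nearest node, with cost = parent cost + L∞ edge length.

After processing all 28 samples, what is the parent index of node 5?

Parent of node 5: 1

1. q=(2,8) nearest=0 d=8 new=(2,6) → add node 1 parent=0 cost=6
2. q=(25,7) nearest=1 d=23 new=(8,7) → add node 2 parent=1 cost=12
3. q=(8,6) nearest=2 d=1 new=(8,6) → blocked by [6,10]×[4,6], reject
4. q=(10,11) nearest=2 d=4 new=(10,11) → add node 3 parent=2 cost=16
5. q=(26,5) nearest=3 d=16 new=(16,5) → blocked by [16,20]×[5,7], reject
6. q=(7,2) nearest=1 d=5 new=(7,2) → add node 4 parent=1 cost=11
7. q=(0,9) nearest=1 d=3 new=(0,9) → add node 5 parent=1 cost=9
8. q=(22,13) nearest=3 d=12 new=(16,13) → add node 6 parent=3 cost=22
9. q=(12,12) nearest=3 d=2 new=(12,12) → add node 7 parent=3 cost=18
10. q=(22,1) nearest=7 d=11 new=(18,6) → blocked by [16,20]×[5,7], reject
11. q=(0,9) nearest=5 d=0 → coincident, reject
12. q=(26,10) nearest=6 d=10 new=(22,10) → add node 8 parent=6 cost=28
13. q=(10,14) nearest=7 d=2 new=(10,14) → add node 9 parent=7 cost=20
14. q=(20,4) nearest=8 d=6 new=(20,4) → add node 10 parent=8 cost=34
15. q=(4,2) nearest=0 d=3 new=(4,2) → add node 11 parent=0 cost=3
16. q=(2,11) nearest=5 d=2 new=(2,11) → add node 12 parent=5 cost=11
17. q=(6,6) nearest=2 d=2 new=(6,6) → blocked by [6,10]×[4,6], reject
18. q=(24,11) nearest=8 d=2 new=(24,11) → add node 13 parent=8 cost=30
19. q=(16,5) nearest=10 d=4 new=(16,5) → blocked by [16,20]×[5,7], reject
20. q=(5,9) nearest=1 d=3 new=(5,9) → add node 14 parent=1 cost=9
21. q=(24,13) nearest=13 d=2 new=(24,13) → add node 15 parent=13 cost=32
22. q=(20,5) nearest=10 d=1 new=(20,5) → blocked by [16,20]×[5,7], reject
23. q=(6,1) nearest=4 d=1 new=(6,1) → add node 16 parent=4 cost=12
24. q=(20,1) nearest=10 d=3 new=(20,1) → add node 17 parent=10 cost=37
25. q=(8,14) nearest=9 d=2 new=(8,14) → add node 18 parent=9 cost=22
26. q=(23,9) nearest=8 d=1 new=(23,9) → add node 19 parent=8 cost=29
27. q=(9,5) nearest=2 d=2 new=(9,5) → blocked by [6,10]×[4,6], reject
28. q=(5,13) nearest=12 d=3 new=(5,13) → add node 20 parent=12 cost=14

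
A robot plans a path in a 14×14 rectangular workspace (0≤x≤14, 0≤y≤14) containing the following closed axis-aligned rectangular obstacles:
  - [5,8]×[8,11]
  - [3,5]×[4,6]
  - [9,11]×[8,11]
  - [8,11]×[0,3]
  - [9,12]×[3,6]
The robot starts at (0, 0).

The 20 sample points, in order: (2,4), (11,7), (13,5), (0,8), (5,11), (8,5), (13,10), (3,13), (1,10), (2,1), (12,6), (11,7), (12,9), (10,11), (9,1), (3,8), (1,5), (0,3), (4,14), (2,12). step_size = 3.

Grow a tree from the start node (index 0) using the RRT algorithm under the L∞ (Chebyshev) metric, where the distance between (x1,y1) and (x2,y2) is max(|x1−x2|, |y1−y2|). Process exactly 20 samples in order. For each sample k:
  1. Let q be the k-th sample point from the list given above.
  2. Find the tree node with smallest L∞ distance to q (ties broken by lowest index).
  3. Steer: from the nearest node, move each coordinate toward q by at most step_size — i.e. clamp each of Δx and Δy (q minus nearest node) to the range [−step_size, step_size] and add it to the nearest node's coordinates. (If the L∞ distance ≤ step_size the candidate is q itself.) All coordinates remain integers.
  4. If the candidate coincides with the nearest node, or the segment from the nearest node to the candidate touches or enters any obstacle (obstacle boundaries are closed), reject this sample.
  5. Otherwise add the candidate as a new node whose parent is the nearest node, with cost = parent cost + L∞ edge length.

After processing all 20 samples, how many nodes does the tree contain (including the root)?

Node count: 14

1. q=(2,4) nearest=0 d=4 new=(2,3) → add node 1 parent=0 cost=3
2. q=(11,7) nearest=1 d=9 new=(5,6) → blocked by [3,5]×[4,6], reject
3. q=(13,5) nearest=1 d=11 new=(5,5) → blocked by [3,5]×[4,6], reject
4. q=(0,8) nearest=1 d=5 new=(0,6) → add node 2 parent=1 cost=6
5. q=(5,11) nearest=2 d=5 new=(3,9) → add node 3 parent=2 cost=9
6. q=(8,5) nearest=3 d=5 new=(6,6) → add node 4 parent=3 cost=12
7. q=(13,10) nearest=4 d=7 new=(9,9) → blocked by [5,8]×[8,11], reject
8. q=(3,13) nearest=3 d=4 new=(3,12) → add node 5 parent=3 cost=12
9. q=(1,10) nearest=3 d=2 new=(1,10) → add node 6 parent=3 cost=11
10. q=(2,1) nearest=0 d=2 new=(2,1) → add node 7 parent=0 cost=2
11. q=(12,6) nearest=4 d=6 new=(9,6) → blocked by [9,12]×[3,6], reject
12. q=(11,7) nearest=4 d=5 new=(9,7) → add node 8 parent=4 cost=15
13. q=(12,9) nearest=8 d=3 new=(12,9) → blocked by [9,11]×[8,11], reject
14. q=(10,11) nearest=8 d=4 new=(10,10) → blocked by [9,11]×[8,11], reject
15. q=(9,1) nearest=4 d=5 new=(9,3) → blocked by [8,11]×[0,3], reject
16. q=(3,8) nearest=3 d=1 new=(3,8) → add node 9 parent=3 cost=10
17. q=(1,5) nearest=2 d=1 new=(1,5) → add node 10 parent=2 cost=7
18. q=(0,3) nearest=1 d=2 new=(0,3) → add node 11 parent=1 cost=5
19. q=(4,14) nearest=5 d=2 new=(4,14) → add node 12 parent=5 cost=14
20. q=(2,12) nearest=5 d=1 new=(2,12) → add node 13 parent=5 cost=13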